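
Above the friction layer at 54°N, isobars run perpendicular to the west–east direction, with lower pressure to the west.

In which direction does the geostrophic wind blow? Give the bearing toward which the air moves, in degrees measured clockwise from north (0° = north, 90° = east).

000°

The pressure-gradient force points toward the west (bearing 270°).
Geostrophic balance: in the Northern Hemisphere the Coriolis force deflects motion to the right, so the geostrophic wind blows 90° to the right of the pressure-gradient force (low pressure on the left).
Rotating 270° by 90° clockwise gives 000° — the wind blows toward the north.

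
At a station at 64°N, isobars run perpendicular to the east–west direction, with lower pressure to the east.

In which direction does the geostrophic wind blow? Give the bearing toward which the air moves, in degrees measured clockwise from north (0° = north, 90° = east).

The pressure-gradient force points toward the east (bearing 090°).
Geostrophic balance: in the Northern Hemisphere the Coriolis force deflects motion to the right, so the geostrophic wind blows 90° to the right of the pressure-gradient force (low pressure on the left).
Rotating 090° by 90° clockwise gives 180° — the wind blows toward the south.

180°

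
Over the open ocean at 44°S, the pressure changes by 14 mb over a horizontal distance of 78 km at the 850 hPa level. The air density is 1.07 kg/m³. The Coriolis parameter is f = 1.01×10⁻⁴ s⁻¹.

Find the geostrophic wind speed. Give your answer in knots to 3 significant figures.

Pressure gradient: |∂P/∂n| = 1400 Pa / 78000 m = 1.79×10⁻² Pa/m
Geostrophic balance (pressure-gradient force = Coriolis force):
V_g = (1/(fρ)) |∂P/∂n| = 1.79×10⁻² / (1.01×10⁻⁴ × 1.07) = 166 m/s
Converting: 166 m/s × 1.944 = 323 knots

323 knots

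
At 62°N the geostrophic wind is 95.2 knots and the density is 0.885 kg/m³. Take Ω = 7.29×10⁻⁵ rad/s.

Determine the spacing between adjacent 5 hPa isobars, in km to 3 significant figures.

Coriolis parameter at 62°N:
f = 2Ω sin φ = 2 × 7.29×10⁻⁵ × sin 62° = 1.29×10⁻⁴ s⁻¹
Wind speed in SI: 95.2 knots = 49.0 m/s
Geostrophic balance rearranged: |∂P/∂n| = f ρ V_g
|∂P/∂n| = 1.29×10⁻⁴ × 0.885 × 49.0 = 5.58×10⁻³ Pa/m
Isobar spacing: Δn = ΔP/|∂P/∂n| = 500 Pa / 5.58×10⁻³ Pa/m = 89611 m ≈ 89.6 km

89.6 km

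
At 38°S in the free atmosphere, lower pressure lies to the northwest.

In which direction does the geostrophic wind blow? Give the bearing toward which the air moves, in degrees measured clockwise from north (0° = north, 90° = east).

The pressure-gradient force points toward the northwest (bearing 315°).
Geostrophic balance: in the Southern Hemisphere the Coriolis force deflects motion to the left, so the geostrophic wind blows 90° to the left of the pressure-gradient force (low pressure on the right).
Rotating 315° by 90° counterclockwise gives 225° — the wind blows toward the southwest.

225°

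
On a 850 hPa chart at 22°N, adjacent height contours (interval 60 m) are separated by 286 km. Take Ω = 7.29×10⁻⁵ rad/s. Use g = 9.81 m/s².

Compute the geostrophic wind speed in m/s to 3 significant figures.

Coriolis parameter at 22°N:
f = 2Ω sin φ = 2 × 7.29×10⁻⁵ × sin 22° = 5.46×10⁻⁵ s⁻¹
Height gradient: |∂Z/∂n| = 60 m / 286000 m = 2.10×10⁻⁴
On a pressure surface, geostrophic balance gives V_g = (g/f)|∂Z/∂n|:
V_g = 9.81 × 2.10×10⁻⁴ / 5.46×10⁻⁵ = 37.7 m/s

37.7 m/s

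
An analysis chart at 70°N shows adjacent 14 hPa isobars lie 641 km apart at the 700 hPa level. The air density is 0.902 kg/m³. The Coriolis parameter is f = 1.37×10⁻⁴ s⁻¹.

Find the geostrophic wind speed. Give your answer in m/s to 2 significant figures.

Pressure gradient: |∂P/∂n| = 1400 Pa / 641000 m = 2.18×10⁻³ Pa/m
Geostrophic balance (pressure-gradient force = Coriolis force):
V_g = (1/(fρ)) |∂P/∂n| = 2.18×10⁻³ / (1.37×10⁻⁴ × 0.902) = 17.7 m/s

18 m/s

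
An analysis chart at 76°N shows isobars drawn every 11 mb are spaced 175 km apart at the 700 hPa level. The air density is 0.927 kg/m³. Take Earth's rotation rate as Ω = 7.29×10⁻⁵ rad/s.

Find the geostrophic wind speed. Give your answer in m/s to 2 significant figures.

48 m/s

Coriolis parameter at 76°N:
f = 2Ω sin φ = 2 × 7.29×10⁻⁵ × sin 76° = 1.41×10⁻⁴ s⁻¹
Pressure gradient: |∂P/∂n| = 1100 Pa / 175000 m = 6.29×10⁻³ Pa/m
Geostrophic balance (pressure-gradient force = Coriolis force):
V_g = (1/(fρ)) |∂P/∂n| = 6.29×10⁻³ / (1.41×10⁻⁴ × 0.927) = 47.9 m/s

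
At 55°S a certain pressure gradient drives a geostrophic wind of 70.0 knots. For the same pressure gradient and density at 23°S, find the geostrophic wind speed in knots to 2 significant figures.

150 knots

With the same pressure gradient and density, V_g ∝ 1/f ∝ 1/sin φ.
V₂ = V₁ · sin φ₁ / sin φ₂ = 70.0 × sin 55° / sin 23°
V₂ = 70.0 × 0.8192/0.3907 = 150 knots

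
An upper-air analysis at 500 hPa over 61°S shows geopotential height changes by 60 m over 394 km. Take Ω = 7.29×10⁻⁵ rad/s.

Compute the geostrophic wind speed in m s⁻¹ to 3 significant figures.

11.7 m s⁻¹

Coriolis parameter at 61°S:
f = 2Ω sin φ = 2 × 7.29×10⁻⁵ × sin 61° = 1.28×10⁻⁴ s⁻¹
Height gradient: |∂Z/∂n| = 60 m / 394000 m = 1.52×10⁻⁴
On a pressure surface, geostrophic balance gives V_g = (g/f)|∂Z/∂n|:
V_g = 9.81 × 1.52×10⁻⁴ / 1.28×10⁻⁴ = 11.7 m/s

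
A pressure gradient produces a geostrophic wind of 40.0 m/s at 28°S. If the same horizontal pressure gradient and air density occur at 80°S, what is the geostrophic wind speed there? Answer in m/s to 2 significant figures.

19 m/s

With the same pressure gradient and density, V_g ∝ 1/f ∝ 1/sin φ.
V₂ = V₁ · sin φ₁ / sin φ₂ = 40.0 × sin 28° / sin 80°
V₂ = 40.0 × 0.4695/0.9848 = 19 m/s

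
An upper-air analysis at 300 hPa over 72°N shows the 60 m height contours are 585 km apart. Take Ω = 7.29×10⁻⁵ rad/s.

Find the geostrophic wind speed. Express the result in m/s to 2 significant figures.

7.3 m/s

Coriolis parameter at 72°N:
f = 2Ω sin φ = 2 × 7.29×10⁻⁵ × sin 72° = 1.39×10⁻⁴ s⁻¹
Height gradient: |∂Z/∂n| = 60 m / 585000 m = 1.03×10⁻⁴
On a pressure surface, geostrophic balance gives V_g = (g/f)|∂Z/∂n|:
V_g = 9.81 × 1.03×10⁻⁴ / 1.39×10⁻⁴ = 7.26 m/s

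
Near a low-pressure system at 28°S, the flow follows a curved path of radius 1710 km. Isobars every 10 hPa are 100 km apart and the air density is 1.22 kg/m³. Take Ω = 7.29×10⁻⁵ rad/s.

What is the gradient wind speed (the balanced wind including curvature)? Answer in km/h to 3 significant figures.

Coriolis parameter at 28°S:
f = 2Ω sin φ = 2 × 7.29×10⁻⁵ × sin 28° = 6.84×10⁻⁵ s⁻¹
Pressure gradient: |∂P/∂n| = 1000 Pa / 100000 m = 1.00×10⁻² Pa/m
Geostrophic speed: V_g = |∂P/∂n|/(fρ) = 1.00×10⁻²/(6.84×10⁻⁵ × 1.22) = 120 m/s
Around a low, centrifugal force acts outward with Coriolis, so pressure-gradient force balances both:
(1/ρ)|∂P/∂n| = fV + V²/R  →  V² + fR·V − fR·V_g = 0
With fR = 6.84×10⁻⁵ × 1710×10³ m = 117 m/s:
V = [−fR + √((fR)² + 4 fR V_g)]/2 = [−117 + √(117² + 4×117×120)]/2 = 73.5 m/s
Subgeostrophic (V < V_g = 120 m/s), as expected around a low.
Converting: 73.5 m/s × 3.6 = 265 km/h

265 km/h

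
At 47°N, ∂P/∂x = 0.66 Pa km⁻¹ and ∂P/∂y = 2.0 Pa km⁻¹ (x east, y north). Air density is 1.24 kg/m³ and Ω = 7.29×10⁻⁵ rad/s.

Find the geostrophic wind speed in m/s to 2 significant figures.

Coriolis parameter at 47°N:
f = 2Ω sin φ = 2 × 7.29×10⁻⁵ × sin 47° = 1.07×10⁻⁴ s⁻¹
Component geostrophic relations (x east, y north):
u_g = −(1/(fρ)) ∂P/∂y,  v_g = (1/(fρ)) ∂P/∂x
u_g = −(2.0×10⁻³)/(1.07×10⁻⁴ × 1.24) = −15.1 m/s;  v_g = (0.66×10⁻³)/(1.07×10⁻⁴ × 1.24) = 4.99 m/s
|V_g| = √(u_g² + v_g²) = 15.9 m/s

16 m/s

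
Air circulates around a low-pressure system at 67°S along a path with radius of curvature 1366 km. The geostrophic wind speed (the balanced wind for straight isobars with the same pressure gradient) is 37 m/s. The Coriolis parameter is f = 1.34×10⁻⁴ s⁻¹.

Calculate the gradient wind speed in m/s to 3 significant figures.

31.6 m/s

Around a low, centrifugal force acts outward with Coriolis, so pressure-gradient force balances both:
(1/ρ)|∂P/∂n| = fV + V²/R  →  V² + fR·V − fR·V_g = 0
With fR = 1.34×10⁻⁴ × 1366×10³ m = 183 m/s:
V = [−fR + √((fR)² + 4 fR V_g)]/2 = [−183 + √(183² + 4×183×37)]/2 = 31.6 m/s
Subgeostrophic (V < V_g = 37 m/s), as expected around a low.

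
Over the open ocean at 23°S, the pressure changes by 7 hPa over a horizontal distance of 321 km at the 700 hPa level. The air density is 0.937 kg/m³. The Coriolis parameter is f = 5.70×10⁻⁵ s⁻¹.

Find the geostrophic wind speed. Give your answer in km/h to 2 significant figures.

150 km/h

Pressure gradient: |∂P/∂n| = 700 Pa / 321000 m = 2.18×10⁻³ Pa/m
Geostrophic balance (pressure-gradient force = Coriolis force):
V_g = (1/(fρ)) |∂P/∂n| = 2.18×10⁻³ / (5.70×10⁻⁵ × 0.937) = 40.8 m/s
Converting: 40.8 m/s × 3.6 = 150 km/h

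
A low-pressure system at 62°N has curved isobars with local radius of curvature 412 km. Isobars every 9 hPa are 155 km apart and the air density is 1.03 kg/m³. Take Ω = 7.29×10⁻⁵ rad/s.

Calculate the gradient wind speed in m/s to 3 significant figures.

Coriolis parameter at 62°N:
f = 2Ω sin φ = 2 × 7.29×10⁻⁵ × sin 62° = 1.29×10⁻⁴ s⁻¹
Pressure gradient: |∂P/∂n| = 900 Pa / 155000 m = 5.81×10⁻³ Pa/m
Geostrophic speed: V_g = |∂P/∂n|/(fρ) = 5.81×10⁻³/(1.29×10⁻⁴ × 1.03) = 43.8 m/s
Around a low, centrifugal force acts outward with Coriolis, so pressure-gradient force balances both:
(1/ρ)|∂P/∂n| = fV + V²/R  →  V² + fR·V − fR·V_g = 0
With fR = 1.29×10⁻⁴ × 412×10³ m = 53.0 m/s:
V = [−fR + √((fR)² + 4 fR V_g)]/2 = [−53.0 + √(53.0² + 4×53.0×43.8)]/2 = 28.5 m/s
Subgeostrophic (V < V_g = 43.8 m/s), as expected around a low.

28.5 m/s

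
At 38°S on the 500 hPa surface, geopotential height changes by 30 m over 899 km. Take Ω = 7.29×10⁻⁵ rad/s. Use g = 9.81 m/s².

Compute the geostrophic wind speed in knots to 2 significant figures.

7.1 knots

Coriolis parameter at 38°S:
f = 2Ω sin φ = 2 × 7.29×10⁻⁵ × sin 38° = 8.98×10⁻⁵ s⁻¹
Height gradient: |∂Z/∂n| = 30 m / 899000 m = 3.34×10⁻⁵
On a pressure surface, geostrophic balance gives V_g = (g/f)|∂Z/∂n|:
V_g = 9.81 × 3.34×10⁻⁵ / 8.98×10⁻⁵ = 3.65 m/s
Converting: 3.65 m/s × 1.944 = 7.1 knots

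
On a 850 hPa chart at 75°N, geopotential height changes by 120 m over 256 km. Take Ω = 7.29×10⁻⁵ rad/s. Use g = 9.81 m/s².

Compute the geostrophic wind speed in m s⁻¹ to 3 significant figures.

32.7 m s⁻¹

Coriolis parameter at 75°N:
f = 2Ω sin φ = 2 × 7.29×10⁻⁵ × sin 75° = 1.41×10⁻⁴ s⁻¹
Height gradient: |∂Z/∂n| = 120 m / 256000 m = 4.69×10⁻⁴
On a pressure surface, geostrophic balance gives V_g = (g/f)|∂Z/∂n|:
V_g = 9.81 × 4.69×10⁻⁴ / 1.41×10⁻⁴ = 32.7 m/s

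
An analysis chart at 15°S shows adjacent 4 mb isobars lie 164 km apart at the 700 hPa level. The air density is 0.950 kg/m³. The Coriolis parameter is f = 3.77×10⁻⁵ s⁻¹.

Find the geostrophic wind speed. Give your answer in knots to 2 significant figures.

Pressure gradient: |∂P/∂n| = 400 Pa / 164000 m = 2.44×10⁻³ Pa/m
Geostrophic balance (pressure-gradient force = Coriolis force):
V_g = (1/(fρ)) |∂P/∂n| = 2.44×10⁻³ / (3.77×10⁻⁵ × 0.950) = 68.1 m/s
Converting: 68.1 m/s × 1.944 = 130 knots

130 knots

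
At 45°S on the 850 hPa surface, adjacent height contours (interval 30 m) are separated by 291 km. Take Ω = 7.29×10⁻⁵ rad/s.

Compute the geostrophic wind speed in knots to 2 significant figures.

19 knots

Coriolis parameter at 45°S:
f = 2Ω sin φ = 2 × 7.29×10⁻⁵ × sin 45° = 1.03×10⁻⁴ s⁻¹
Height gradient: |∂Z/∂n| = 30 m / 291000 m = 1.03×10⁻⁴
On a pressure surface, geostrophic balance gives V_g = (g/f)|∂Z/∂n|:
V_g = 9.81 × 1.03×10⁻⁴ / 1.03×10⁻⁴ = 9.81 m/s
Converting: 9.81 m/s × 1.944 = 19 knots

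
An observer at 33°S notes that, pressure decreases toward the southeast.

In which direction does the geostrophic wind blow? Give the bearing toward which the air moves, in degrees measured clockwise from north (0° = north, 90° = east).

The pressure-gradient force points toward the southeast (bearing 135°).
Geostrophic balance: in the Southern Hemisphere the Coriolis force deflects motion to the left, so the geostrophic wind blows 90° to the left of the pressure-gradient force (low pressure on the right).
Rotating 135° by 90° counterclockwise gives 045° — the wind blows toward the northeast.

045°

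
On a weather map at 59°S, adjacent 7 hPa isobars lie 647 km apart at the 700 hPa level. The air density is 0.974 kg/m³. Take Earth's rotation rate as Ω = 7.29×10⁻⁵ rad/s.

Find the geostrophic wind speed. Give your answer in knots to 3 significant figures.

17.3 knots

Coriolis parameter at 59°S:
f = 2Ω sin φ = 2 × 7.29×10⁻⁵ × sin 59° = 1.25×10⁻⁴ s⁻¹
Pressure gradient: |∂P/∂n| = 700 Pa / 647000 m = 1.08×10⁻³ Pa/m
Geostrophic balance (pressure-gradient force = Coriolis force):
V_g = (1/(fρ)) |∂P/∂n| = 1.08×10⁻³ / (1.25×10⁻⁴ × 0.974) = 8.89 m/s
Converting: 8.89 m/s × 1.944 = 17.3 knots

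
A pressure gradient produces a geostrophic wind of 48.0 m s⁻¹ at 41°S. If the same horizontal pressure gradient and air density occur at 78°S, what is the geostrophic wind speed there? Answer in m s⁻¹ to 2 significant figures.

32 m s⁻¹

With the same pressure gradient and density, V_g ∝ 1/f ∝ 1/sin φ.
V₂ = V₁ · sin φ₁ / sin φ₂ = 48.0 × sin 41° / sin 78°
V₂ = 48.0 × 0.6561/0.9781 = 32 m s⁻¹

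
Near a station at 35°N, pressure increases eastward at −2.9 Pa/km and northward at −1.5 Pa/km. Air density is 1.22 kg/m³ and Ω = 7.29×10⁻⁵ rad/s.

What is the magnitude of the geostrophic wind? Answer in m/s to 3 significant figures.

Coriolis parameter at 35°N:
f = 2Ω sin φ = 2 × 7.29×10⁻⁵ × sin 35° = 8.36×10⁻⁵ s⁻¹
Component geostrophic relations (x east, y north):
u_g = −(1/(fρ)) ∂P/∂y,  v_g = (1/(fρ)) ∂P/∂x
u_g = −(−1.5×10⁻³)/(8.36×10⁻⁵ × 1.22) = 14.7 m/s;  v_g = (−2.9×10⁻³)/(8.36×10⁻⁵ × 1.22) = −28.4 m/s
|V_g| = √(u_g² + v_g²) = 32.0 m/s

32.0 m/s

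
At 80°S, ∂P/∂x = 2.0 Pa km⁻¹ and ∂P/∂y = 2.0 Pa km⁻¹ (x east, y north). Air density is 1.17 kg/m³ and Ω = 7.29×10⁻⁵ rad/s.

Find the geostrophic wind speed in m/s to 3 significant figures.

16.8 m/s

Coriolis parameter at 80°S:
f = 2Ω sin φ = 2 × 7.29×10⁻⁵ × sin 80° = 1.44×10⁻⁴ s⁻¹
In the Southern Hemisphere f is negative: f = −1.44×10⁻⁴ s⁻¹.
Component geostrophic relations (x east, y north):
u_g = −(1/(fρ)) ∂P/∂y,  v_g = (1/(fρ)) ∂P/∂x
u_g = −(2.0×10⁻³)/(−1.44×10⁻⁴ × 1.17) = 11.9 m/s;  v_g = (2.0×10⁻³)/(−1.44×10⁻⁴ × 1.17) = −11.9 m/s
|V_g| = √(u_g² + v_g²) = 16.8 m/s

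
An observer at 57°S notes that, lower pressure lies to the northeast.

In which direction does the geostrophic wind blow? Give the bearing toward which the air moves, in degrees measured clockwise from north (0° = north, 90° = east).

315°

The pressure-gradient force points toward the northeast (bearing 045°).
Geostrophic balance: in the Southern Hemisphere the Coriolis force deflects motion to the left, so the geostrophic wind blows 90° to the left of the pressure-gradient force (low pressure on the right).
Rotating 045° by 90° counterclockwise gives 315° — the wind blows toward the northwest.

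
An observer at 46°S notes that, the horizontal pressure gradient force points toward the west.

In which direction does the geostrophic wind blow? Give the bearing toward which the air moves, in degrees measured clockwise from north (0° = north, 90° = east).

The pressure-gradient force points toward the west (bearing 270°).
Geostrophic balance: in the Southern Hemisphere the Coriolis force deflects motion to the left, so the geostrophic wind blows 90° to the left of the pressure-gradient force (low pressure on the right).
Rotating 270° by 90° counterclockwise gives 180° — the wind blows toward the south.

180°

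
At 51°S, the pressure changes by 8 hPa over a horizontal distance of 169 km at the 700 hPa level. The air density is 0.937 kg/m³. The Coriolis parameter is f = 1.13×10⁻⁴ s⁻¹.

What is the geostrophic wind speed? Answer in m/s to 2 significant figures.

45 m/s

Pressure gradient: |∂P/∂n| = 800 Pa / 169000 m = 4.73×10⁻³ Pa/m
Geostrophic balance (pressure-gradient force = Coriolis force):
V_g = (1/(fρ)) |∂P/∂n| = 4.73×10⁻³ / (1.13×10⁻⁴ × 0.937) = 44.7 m/s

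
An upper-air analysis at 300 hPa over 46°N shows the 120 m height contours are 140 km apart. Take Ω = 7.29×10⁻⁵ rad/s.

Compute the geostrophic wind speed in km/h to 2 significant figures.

Coriolis parameter at 46°N:
f = 2Ω sin φ = 2 × 7.29×10⁻⁵ × sin 46° = 1.05×10⁻⁴ s⁻¹
Height gradient: |∂Z/∂n| = 120 m / 140000 m = 8.57×10⁻⁴
On a pressure surface, geostrophic balance gives V_g = (g/f)|∂Z/∂n|:
V_g = 9.81 × 8.57×10⁻⁴ / 1.05×10⁻⁴ = 80.2 m/s
Converting: 80.2 m/s × 3.6 = 290 km/h

290 km/h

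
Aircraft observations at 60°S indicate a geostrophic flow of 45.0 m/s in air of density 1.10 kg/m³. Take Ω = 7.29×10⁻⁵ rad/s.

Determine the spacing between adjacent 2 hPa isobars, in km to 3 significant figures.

32.0 km

Coriolis parameter at 60°S:
f = 2Ω sin φ = 2 × 7.29×10⁻⁵ × sin 60° = 1.26×10⁻⁴ s⁻¹
Geostrophic balance rearranged: |∂P/∂n| = f ρ V_g
|∂P/∂n| = 1.26×10⁻⁴ × 1.10 × 45.0 = 6.25×10⁻³ Pa/m
Isobar spacing: Δn = ΔP/|∂P/∂n| = 200 Pa / 6.25×10⁻³ Pa/m = 31999 m ≈ 32.0 km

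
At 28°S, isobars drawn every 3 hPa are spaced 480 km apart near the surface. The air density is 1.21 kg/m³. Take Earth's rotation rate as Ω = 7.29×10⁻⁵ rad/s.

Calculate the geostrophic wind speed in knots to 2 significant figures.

Coriolis parameter at 28°S:
f = 2Ω sin φ = 2 × 7.29×10⁻⁵ × sin 28° = 6.84×10⁻⁵ s⁻¹
Pressure gradient: |∂P/∂n| = 300 Pa / 480000 m = 6.25×10⁻⁴ Pa/m
Geostrophic balance (pressure-gradient force = Coriolis force):
V_g = (1/(fρ)) |∂P/∂n| = 6.25×10⁻⁴ / (6.84×10⁻⁵ × 1.21) = 7.55 m/s
Converting: 7.55 m/s × 1.944 = 15 knots

15 knots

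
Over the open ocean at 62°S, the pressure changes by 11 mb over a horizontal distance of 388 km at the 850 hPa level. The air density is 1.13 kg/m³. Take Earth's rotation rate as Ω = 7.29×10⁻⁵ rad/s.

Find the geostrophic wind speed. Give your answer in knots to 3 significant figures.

Coriolis parameter at 62°S:
f = 2Ω sin φ = 2 × 7.29×10⁻⁵ × sin 62° = 1.29×10⁻⁴ s⁻¹
Pressure gradient: |∂P/∂n| = 1100 Pa / 388000 m = 2.84×10⁻³ Pa/m
Geostrophic balance (pressure-gradient force = Coriolis force):
V_g = (1/(fρ)) |∂P/∂n| = 2.84×10⁻³ / (1.29×10⁻⁴ × 1.13) = 19.5 m/s
Converting: 19.5 m/s × 1.944 = 37.9 knots

37.9 knots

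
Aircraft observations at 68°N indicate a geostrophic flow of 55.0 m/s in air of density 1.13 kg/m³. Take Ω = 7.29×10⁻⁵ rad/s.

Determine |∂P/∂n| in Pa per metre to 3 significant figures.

8.40×10⁻³ Pa/m

Coriolis parameter at 68°N:
f = 2Ω sin φ = 2 × 7.29×10⁻⁵ × sin 68° = 1.35×10⁻⁴ s⁻¹
Geostrophic balance rearranged: |∂P/∂n| = f ρ V_g
|∂P/∂n| = 1.35×10⁻⁴ × 1.13 × 55.0 = 8.40×10⁻³ Pa/m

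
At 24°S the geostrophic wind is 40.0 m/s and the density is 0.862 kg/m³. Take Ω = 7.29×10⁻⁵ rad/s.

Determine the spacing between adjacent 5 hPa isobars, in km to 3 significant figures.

Coriolis parameter at 24°S:
f = 2Ω sin φ = 2 × 7.29×10⁻⁵ × sin 24° = 5.93×10⁻⁵ s⁻¹
Geostrophic balance rearranged: |∂P/∂n| = f ρ V_g
|∂P/∂n| = 5.93×10⁻⁵ × 0.862 × 40.0 = 2.04×10⁻³ Pa/m
Isobar spacing: Δn = ΔP/|∂P/∂n| = 500 Pa / 2.04×10⁻³ Pa/m = 244530 m ≈ 245 km

245 km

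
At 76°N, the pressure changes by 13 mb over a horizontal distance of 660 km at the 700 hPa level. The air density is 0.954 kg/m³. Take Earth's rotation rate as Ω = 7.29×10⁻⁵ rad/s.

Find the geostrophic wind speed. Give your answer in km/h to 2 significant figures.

53 km/h

Coriolis parameter at 76°N:
f = 2Ω sin φ = 2 × 7.29×10⁻⁵ × sin 76° = 1.41×10⁻⁴ s⁻¹
Pressure gradient: |∂P/∂n| = 1300 Pa / 660000 m = 1.97×10⁻³ Pa/m
Geostrophic balance (pressure-gradient force = Coriolis force):
V_g = (1/(fρ)) |∂P/∂n| = 1.97×10⁻³ / (1.41×10⁻⁴ × 0.954) = 14.6 m/s
Converting: 14.6 m/s × 3.6 = 53 km/h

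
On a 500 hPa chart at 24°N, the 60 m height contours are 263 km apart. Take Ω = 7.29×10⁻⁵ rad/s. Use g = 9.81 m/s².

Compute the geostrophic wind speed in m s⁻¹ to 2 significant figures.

Coriolis parameter at 24°N:
f = 2Ω sin φ = 2 × 7.29×10⁻⁵ × sin 24° = 5.93×10⁻⁵ s⁻¹
Height gradient: |∂Z/∂n| = 60 m / 263000 m = 2.28×10⁻⁴
On a pressure surface, geostrophic balance gives V_g = (g/f)|∂Z/∂n|:
V_g = 9.81 × 2.28×10⁻⁴ / 5.93×10⁻⁵ = 37.7 m/s

38 m s⁻¹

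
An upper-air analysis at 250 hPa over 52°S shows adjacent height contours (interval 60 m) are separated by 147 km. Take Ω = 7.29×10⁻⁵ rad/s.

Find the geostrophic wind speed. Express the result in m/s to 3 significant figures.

Coriolis parameter at 52°S:
f = 2Ω sin φ = 2 × 7.29×10⁻⁵ × sin 52° = 1.15×10⁻⁴ s⁻¹
Height gradient: |∂Z/∂n| = 60 m / 147000 m = 4.08×10⁻⁴
On a pressure surface, geostrophic balance gives V_g = (g/f)|∂Z/∂n|:
V_g = 9.81 × 4.08×10⁻⁴ / 1.15×10⁻⁴ = 34.9 m/s

34.9 m/s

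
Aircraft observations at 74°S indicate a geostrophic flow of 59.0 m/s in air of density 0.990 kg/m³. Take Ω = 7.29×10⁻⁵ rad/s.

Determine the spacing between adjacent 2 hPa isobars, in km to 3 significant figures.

Coriolis parameter at 74°S:
f = 2Ω sin φ = 2 × 7.29×10⁻⁵ × sin 74° = 1.40×10⁻⁴ s⁻¹
Geostrophic balance rearranged: |∂P/∂n| = f ρ V_g
|∂P/∂n| = 1.40×10⁻⁴ × 0.990 × 59.0 = 8.19×10⁻³ Pa/m
Isobar spacing: Δn = ΔP/|∂P/∂n| = 200 Pa / 8.19×10⁻³ Pa/m = 24431 m ≈ 24.4 km

24.4 km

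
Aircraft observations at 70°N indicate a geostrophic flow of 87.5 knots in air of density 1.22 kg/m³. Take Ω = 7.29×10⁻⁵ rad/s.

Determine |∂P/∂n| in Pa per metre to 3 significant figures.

Coriolis parameter at 70°N:
f = 2Ω sin φ = 2 × 7.29×10⁻⁵ × sin 70° = 1.37×10⁻⁴ s⁻¹
Wind speed in SI: 87.5 knots = 45.0 m/s
Geostrophic balance rearranged: |∂P/∂n| = f ρ V_g
|∂P/∂n| = 1.37×10⁻⁴ × 1.22 × 45.0 = 7.52×10⁻³ Pa/m

7.52×10⁻³ Pa/m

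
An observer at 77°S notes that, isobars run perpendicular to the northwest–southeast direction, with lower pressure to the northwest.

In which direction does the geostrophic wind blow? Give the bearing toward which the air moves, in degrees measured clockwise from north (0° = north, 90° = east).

225°

The pressure-gradient force points toward the northwest (bearing 315°).
Geostrophic balance: in the Southern Hemisphere the Coriolis force deflects motion to the left, so the geostrophic wind blows 90° to the left of the pressure-gradient force (low pressure on the right).
Rotating 315° by 90° counterclockwise gives 225° — the wind blows toward the southwest.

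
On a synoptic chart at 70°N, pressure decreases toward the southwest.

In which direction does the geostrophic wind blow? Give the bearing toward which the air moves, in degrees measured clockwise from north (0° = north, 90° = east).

The pressure-gradient force points toward the southwest (bearing 225°).
Geostrophic balance: in the Northern Hemisphere the Coriolis force deflects motion to the right, so the geostrophic wind blows 90° to the right of the pressure-gradient force (low pressure on the left).
Rotating 225° by 90° clockwise gives 315° — the wind blows toward the northwest.

315°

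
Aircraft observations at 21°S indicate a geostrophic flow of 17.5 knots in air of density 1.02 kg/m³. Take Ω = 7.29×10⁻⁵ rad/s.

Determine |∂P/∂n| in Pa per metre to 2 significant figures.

Coriolis parameter at 21°S:
f = 2Ω sin φ = 2 × 7.29×10⁻⁵ × sin 21° = 5.23×10⁻⁵ s⁻¹
Wind speed in SI: 17.5 knots = 9.00 m/s
Geostrophic balance rearranged: |∂P/∂n| = f ρ V_g
|∂P/∂n| = 5.23×10⁻⁵ × 1.02 × 9.00 = 4.80×10⁻⁴ Pa/m

4.8×10⁻⁴ Pa/m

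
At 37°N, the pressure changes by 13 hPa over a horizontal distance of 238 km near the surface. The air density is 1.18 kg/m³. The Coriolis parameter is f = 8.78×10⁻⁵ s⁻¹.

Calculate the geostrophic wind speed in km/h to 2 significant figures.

Pressure gradient: |∂P/∂n| = 1300 Pa / 238000 m = 5.46×10⁻³ Pa/m
Geostrophic balance (pressure-gradient force = Coriolis force):
V_g = (1/(fρ)) |∂P/∂n| = 5.46×10⁻³ / (8.78×10⁻⁵ × 1.18) = 52.7 m/s
Converting: 52.7 m/s × 3.6 = 190 km/h

190 km/h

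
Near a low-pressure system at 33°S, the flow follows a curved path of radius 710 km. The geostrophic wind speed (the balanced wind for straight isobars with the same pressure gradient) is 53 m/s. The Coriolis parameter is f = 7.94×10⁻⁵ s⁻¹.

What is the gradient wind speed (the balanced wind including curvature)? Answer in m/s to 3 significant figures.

33.3 m/s

Around a low, centrifugal force acts outward with Coriolis, so pressure-gradient force balances both:
(1/ρ)|∂P/∂n| = fV + V²/R  →  V² + fR·V − fR·V_g = 0
With fR = 7.94×10⁻⁵ × 710×10³ m = 56.4 m/s:
V = [−fR + √((fR)² + 4 fR V_g)]/2 = [−56.4 + √(56.4² + 4×56.4×53)]/2 = 33.3 m/s
Subgeostrophic (V < V_g = 53 m/s), as expected around a low.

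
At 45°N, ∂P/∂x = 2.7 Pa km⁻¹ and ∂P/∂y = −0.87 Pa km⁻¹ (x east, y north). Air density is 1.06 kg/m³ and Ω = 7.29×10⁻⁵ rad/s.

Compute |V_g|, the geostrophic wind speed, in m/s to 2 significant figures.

26 m/s

Coriolis parameter at 45°N:
f = 2Ω sin φ = 2 × 7.29×10⁻⁵ × sin 45° = 1.03×10⁻⁴ s⁻¹
Component geostrophic relations (x east, y north):
u_g = −(1/(fρ)) ∂P/∂y,  v_g = (1/(fρ)) ∂P/∂x
u_g = −(−0.87×10⁻³)/(1.03×10⁻⁴ × 1.06) = 7.96 m/s;  v_g = (2.7×10⁻³)/(1.03×10⁻⁴ × 1.06) = 24.7 m/s
|V_g| = √(u_g² + v_g²) = 26.0 m/s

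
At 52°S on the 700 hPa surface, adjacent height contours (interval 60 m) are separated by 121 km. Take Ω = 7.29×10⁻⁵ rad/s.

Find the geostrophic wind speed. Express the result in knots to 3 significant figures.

82.3 knots

Coriolis parameter at 52°S:
f = 2Ω sin φ = 2 × 7.29×10⁻⁵ × sin 52° = 1.15×10⁻⁴ s⁻¹
Height gradient: |∂Z/∂n| = 60 m / 121000 m = 4.96×10⁻⁴
On a pressure surface, geostrophic balance gives V_g = (g/f)|∂Z/∂n|:
V_g = 9.81 × 4.96×10⁻⁴ / 1.15×10⁻⁴ = 42.3 m/s
Converting: 42.3 m/s × 1.944 = 82.3 knots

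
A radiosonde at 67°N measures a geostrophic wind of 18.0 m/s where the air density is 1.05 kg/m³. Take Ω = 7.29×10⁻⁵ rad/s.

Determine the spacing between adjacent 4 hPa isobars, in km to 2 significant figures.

Coriolis parameter at 67°N:
f = 2Ω sin φ = 2 × 7.29×10⁻⁵ × sin 67° = 1.34×10⁻⁴ s⁻¹
Geostrophic balance rearranged: |∂P/∂n| = f ρ V_g
|∂P/∂n| = 1.34×10⁻⁴ × 1.05 × 18.0 = 2.54×10⁻³ Pa/m
Isobar spacing: Δn = ΔP/|∂P/∂n| = 400 Pa / 2.54×10⁻³ Pa/m = 157694 m ≈ 160 km

160 km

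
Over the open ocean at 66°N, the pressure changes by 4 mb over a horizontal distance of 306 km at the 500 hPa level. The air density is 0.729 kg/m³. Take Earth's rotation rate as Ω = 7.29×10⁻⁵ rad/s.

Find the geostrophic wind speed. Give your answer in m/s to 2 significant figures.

13 m/s

Coriolis parameter at 66°N:
f = 2Ω sin φ = 2 × 7.29×10⁻⁵ × sin 66° = 1.33×10⁻⁴ s⁻¹
Pressure gradient: |∂P/∂n| = 400 Pa / 306000 m = 1.31×10⁻³ Pa/m
Geostrophic balance (pressure-gradient force = Coriolis force):
V_g = (1/(fρ)) |∂P/∂n| = 1.31×10⁻³ / (1.33×10⁻⁴ × 0.729) = 13.5 m/s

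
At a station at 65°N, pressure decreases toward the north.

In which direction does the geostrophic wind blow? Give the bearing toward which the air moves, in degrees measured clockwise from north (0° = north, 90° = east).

The pressure-gradient force points toward the north (bearing 000°).
Geostrophic balance: in the Northern Hemisphere the Coriolis force deflects motion to the right, so the geostrophic wind blows 90° to the right of the pressure-gradient force (low pressure on the left).
Rotating 000° by 90° clockwise gives 090° — the wind blows toward the east.

090°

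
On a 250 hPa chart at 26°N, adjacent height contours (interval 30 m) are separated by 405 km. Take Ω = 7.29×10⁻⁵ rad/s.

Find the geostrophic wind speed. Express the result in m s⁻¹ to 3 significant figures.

11.4 m s⁻¹

Coriolis parameter at 26°N:
f = 2Ω sin φ = 2 × 7.29×10⁻⁵ × sin 26° = 6.39×10⁻⁵ s⁻¹
Height gradient: |∂Z/∂n| = 30 m / 405000 m = 7.41×10⁻⁵
On a pressure surface, geostrophic balance gives V_g = (g/f)|∂Z/∂n|:
V_g = 9.81 × 7.41×10⁻⁵ / 6.39×10⁻⁵ = 11.4 m/s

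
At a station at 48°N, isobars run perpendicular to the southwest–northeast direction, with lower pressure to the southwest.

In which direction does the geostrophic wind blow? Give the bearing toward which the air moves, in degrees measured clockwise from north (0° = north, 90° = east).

The pressure-gradient force points toward the southwest (bearing 225°).
Geostrophic balance: in the Northern Hemisphere the Coriolis force deflects motion to the right, so the geostrophic wind blows 90° to the right of the pressure-gradient force (low pressure on the left).
Rotating 225° by 90° clockwise gives 315° — the wind blows toward the northwest.

315°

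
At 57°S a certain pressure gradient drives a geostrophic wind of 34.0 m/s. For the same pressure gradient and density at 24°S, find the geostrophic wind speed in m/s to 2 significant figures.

70 m/s

With the same pressure gradient and density, V_g ∝ 1/f ∝ 1/sin φ.
V₂ = V₁ · sin φ₁ / sin φ₂ = 34.0 × sin 57° / sin 24°
V₂ = 34.0 × 0.8387/0.4067 = 70 m/s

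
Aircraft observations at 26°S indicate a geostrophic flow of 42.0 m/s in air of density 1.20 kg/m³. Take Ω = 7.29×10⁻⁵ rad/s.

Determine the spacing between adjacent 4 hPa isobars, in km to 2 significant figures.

120 km

Coriolis parameter at 26°S:
f = 2Ω sin φ = 2 × 7.29×10⁻⁵ × sin 26° = 6.39×10⁻⁵ s⁻¹
Geostrophic balance rearranged: |∂P/∂n| = f ρ V_g
|∂P/∂n| = 6.39×10⁻⁵ × 1.20 × 42.0 = 3.22×10⁻³ Pa/m
Isobar spacing: Δn = ΔP/|∂P/∂n| = 400 Pa / 3.22×10⁻³ Pa/m = 124174 m ≈ 120 km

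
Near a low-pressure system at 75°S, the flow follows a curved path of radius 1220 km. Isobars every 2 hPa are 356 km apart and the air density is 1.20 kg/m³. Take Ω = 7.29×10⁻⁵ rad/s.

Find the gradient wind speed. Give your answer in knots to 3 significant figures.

6.34 knots

Coriolis parameter at 75°S:
f = 2Ω sin φ = 2 × 7.29×10⁻⁵ × sin 75° = 1.41×10⁻⁴ s⁻¹
Pressure gradient: |∂P/∂n| = 200 Pa / 356000 m = 5.62×10⁻⁴ Pa/m
Geostrophic speed: V_g = |∂P/∂n|/(fρ) = 5.62×10⁻⁴/(1.41×10⁻⁴ × 1.20) = 3.32 m/s
Around a low, centrifugal force acts outward with Coriolis, so pressure-gradient force balances both:
(1/ρ)|∂P/∂n| = fV + V²/R  →  V² + fR·V − fR·V_g = 0
With fR = 1.41×10⁻⁴ × 1220×10³ m = 172 m/s:
V = [−fR + √((fR)² + 4 fR V_g)]/2 = [−172 + √(172² + 4×172×3.32)]/2 = 3.26 m/s
Subgeostrophic (V < V_g = 3.32 m/s), as expected around a low.
Converting: 3.26 m/s × 1.944 = 6.34 knots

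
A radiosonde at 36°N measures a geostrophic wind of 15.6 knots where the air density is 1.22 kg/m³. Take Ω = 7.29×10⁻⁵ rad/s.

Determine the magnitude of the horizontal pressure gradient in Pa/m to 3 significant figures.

Coriolis parameter at 36°N:
f = 2Ω sin φ = 2 × 7.29×10⁻⁵ × sin 36° = 8.57×10⁻⁵ s⁻¹
Wind speed in SI: 15.6 knots = 8.03 m/s
Geostrophic balance rearranged: |∂P/∂n| = f ρ V_g
|∂P/∂n| = 8.57×10⁻⁵ × 1.22 × 8.03 = 8.39×10⁻⁴ Pa/m

8.39×10⁻⁴ Pa/m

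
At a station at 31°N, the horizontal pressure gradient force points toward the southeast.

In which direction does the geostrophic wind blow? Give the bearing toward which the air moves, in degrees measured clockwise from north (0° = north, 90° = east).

225°

The pressure-gradient force points toward the southeast (bearing 135°).
Geostrophic balance: in the Northern Hemisphere the Coriolis force deflects motion to the right, so the geostrophic wind blows 90° to the right of the pressure-gradient force (low pressure on the left).
Rotating 135° by 90° clockwise gives 225° — the wind blows toward the southwest.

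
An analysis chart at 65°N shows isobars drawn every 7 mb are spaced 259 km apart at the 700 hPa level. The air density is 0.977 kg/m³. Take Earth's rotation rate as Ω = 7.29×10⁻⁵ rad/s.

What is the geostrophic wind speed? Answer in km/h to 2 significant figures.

Coriolis parameter at 65°N:
f = 2Ω sin φ = 2 × 7.29×10⁻⁵ × sin 65° = 1.32×10⁻⁴ s⁻¹
Pressure gradient: |∂P/∂n| = 700 Pa / 259000 m = 2.70×10⁻³ Pa/m
Geostrophic balance (pressure-gradient force = Coriolis force):
V_g = (1/(fρ)) |∂P/∂n| = 2.70×10⁻³ / (1.32×10⁻⁴ × 0.977) = 20.9 m/s
Converting: 20.9 m/s × 3.6 = 75 km/h

75 km/h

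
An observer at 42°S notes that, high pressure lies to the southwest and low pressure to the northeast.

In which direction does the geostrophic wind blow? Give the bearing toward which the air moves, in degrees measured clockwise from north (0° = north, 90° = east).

The pressure-gradient force points toward the northeast (bearing 045°).
Geostrophic balance: in the Southern Hemisphere the Coriolis force deflects motion to the left, so the geostrophic wind blows 90° to the left of the pressure-gradient force (low pressure on the right).
Rotating 045° by 90° counterclockwise gives 315° — the wind blows toward the northwest.

315°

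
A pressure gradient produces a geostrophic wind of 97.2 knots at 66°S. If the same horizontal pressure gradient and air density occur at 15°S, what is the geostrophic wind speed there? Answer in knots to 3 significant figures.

343 knots

With the same pressure gradient and density, V_g ∝ 1/f ∝ 1/sin φ.
V₂ = V₁ · sin φ₁ / sin φ₂ = 97.2 × sin 66° / sin 15°
V₂ = 97.2 × 0.9135/0.2588 = 343 knots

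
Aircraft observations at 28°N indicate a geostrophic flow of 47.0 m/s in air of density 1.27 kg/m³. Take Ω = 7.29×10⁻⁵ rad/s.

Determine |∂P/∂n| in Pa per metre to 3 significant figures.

Coriolis parameter at 28°N:
f = 2Ω sin φ = 2 × 7.29×10⁻⁵ × sin 28° = 6.84×10⁻⁵ s⁻¹
Geostrophic balance rearranged: |∂P/∂n| = f ρ V_g
|∂P/∂n| = 6.84×10⁻⁵ × 1.27 × 47.0 = 4.09×10⁻³ Pa/m

4.09×10⁻³ Pa/m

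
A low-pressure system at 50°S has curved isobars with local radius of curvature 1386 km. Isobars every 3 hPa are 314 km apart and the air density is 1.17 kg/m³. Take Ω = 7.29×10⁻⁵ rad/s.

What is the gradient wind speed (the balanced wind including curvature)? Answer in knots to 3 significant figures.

13.6 knots

Coriolis parameter at 50°S:
f = 2Ω sin φ = 2 × 7.29×10⁻⁵ × sin 50° = 1.12×10⁻⁴ s⁻¹
Pressure gradient: |∂P/∂n| = 300 Pa / 314000 m = 9.55×10⁻⁴ Pa/m
Geostrophic speed: V_g = |∂P/∂n|/(fρ) = 9.55×10⁻⁴/(1.12×10⁻⁴ × 1.17) = 7.31 m/s
Around a low, centrifugal force acts outward with Coriolis, so pressure-gradient force balances both:
(1/ρ)|∂P/∂n| = fV + V²/R  →  V² + fR·V − fR·V_g = 0
With fR = 1.12×10⁻⁴ × 1386×10³ m = 155 m/s:
V = [−fR + √((fR)² + 4 fR V_g)]/2 = [−155 + √(155² + 4×155×7.31)]/2 = 7 m/s
Subgeostrophic (V < V_g = 7.31 m/s), as expected around a low.
Converting: 7 m/s × 1.944 = 13.6 knots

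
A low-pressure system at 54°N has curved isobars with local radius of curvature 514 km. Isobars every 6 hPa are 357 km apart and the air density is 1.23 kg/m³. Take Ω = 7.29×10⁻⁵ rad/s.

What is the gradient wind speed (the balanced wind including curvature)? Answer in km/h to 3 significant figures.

Coriolis parameter at 54°N:
f = 2Ω sin φ = 2 × 7.29×10⁻⁵ × sin 54° = 1.18×10⁻⁴ s⁻¹
Pressure gradient: |∂P/∂n| = 600 Pa / 357000 m = 1.68×10⁻³ Pa/m
Geostrophic speed: V_g = |∂P/∂n|/(fρ) = 1.68×10⁻³/(1.18×10⁻⁴ × 1.23) = 11.6 m/s
Around a low, centrifugal force acts outward with Coriolis, so pressure-gradient force balances both:
(1/ρ)|∂P/∂n| = fV + V²/R  →  V² + fR·V − fR·V_g = 0
With fR = 1.18×10⁻⁴ × 514×10³ m = 60.6 m/s:
V = [−fR + √((fR)² + 4 fR V_g)]/2 = [−60.6 + √(60.6² + 4×60.6×11.6)]/2 = 9.95 m/s
Subgeostrophic (V < V_g = 11.6 m/s), as expected around a low.
Converting: 9.95 m/s × 3.6 = 35.8 km/h

35.8 km/h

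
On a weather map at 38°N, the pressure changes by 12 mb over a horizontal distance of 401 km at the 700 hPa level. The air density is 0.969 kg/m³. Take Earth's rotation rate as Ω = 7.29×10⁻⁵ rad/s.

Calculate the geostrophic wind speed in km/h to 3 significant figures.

Coriolis parameter at 38°N:
f = 2Ω sin φ = 2 × 7.29×10⁻⁵ × sin 38° = 8.98×10⁻⁵ s⁻¹
Pressure gradient: |∂P/∂n| = 1200 Pa / 401000 m = 2.99×10⁻³ Pa/m
Geostrophic balance (pressure-gradient force = Coriolis force):
V_g = (1/(fρ)) |∂P/∂n| = 2.99×10⁻³ / (8.98×10⁻⁵ × 0.969) = 34.4 m/s
Converting: 34.4 m/s × 3.6 = 124 km/h

124 km/h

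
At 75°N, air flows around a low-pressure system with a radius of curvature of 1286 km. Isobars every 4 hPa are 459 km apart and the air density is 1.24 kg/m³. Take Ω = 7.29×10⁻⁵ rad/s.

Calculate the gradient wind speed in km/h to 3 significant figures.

Coriolis parameter at 75°N:
f = 2Ω sin φ = 2 × 7.29×10⁻⁵ × sin 75° = 1.41×10⁻⁴ s⁻¹
Pressure gradient: |∂P/∂n| = 400 Pa / 459000 m = 8.71×10⁻⁴ Pa/m
Geostrophic speed: V_g = |∂P/∂n|/(fρ) = 8.71×10⁻⁴/(1.41×10⁻⁴ × 1.24) = 4.99 m/s
Around a low, centrifugal force acts outward with Coriolis, so pressure-gradient force balances both:
(1/ρ)|∂P/∂n| = fV + V²/R  →  V² + fR·V − fR·V_g = 0
With fR = 1.41×10⁻⁴ × 1286×10³ m = 181 m/s:
V = [−fR + √((fR)² + 4 fR V_g)]/2 = [−181 + √(181² + 4×181×4.99)]/2 = 4.86 m/s
Subgeostrophic (V < V_g = 4.99 m/s), as expected around a low.
Converting: 4.86 m/s × 3.6 = 17.5 km/h

17.5 km/h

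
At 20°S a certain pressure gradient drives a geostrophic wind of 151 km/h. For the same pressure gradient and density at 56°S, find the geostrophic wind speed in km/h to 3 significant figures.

62.3 km/h

With the same pressure gradient and density, V_g ∝ 1/f ∝ 1/sin φ.
V₂ = V₁ · sin φ₁ / sin φ₂ = 151 × sin 20° / sin 56°
V₂ = 151 × 0.3420/0.8290 = 62.3 km/h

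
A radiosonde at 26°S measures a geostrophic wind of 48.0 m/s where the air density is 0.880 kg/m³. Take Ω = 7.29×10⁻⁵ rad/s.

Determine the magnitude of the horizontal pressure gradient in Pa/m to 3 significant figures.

2.70×10⁻³ Pa/m

Coriolis parameter at 26°S:
f = 2Ω sin φ = 2 × 7.29×10⁻⁵ × sin 26° = 6.39×10⁻⁵ s⁻¹
Geostrophic balance rearranged: |∂P/∂n| = f ρ V_g
|∂P/∂n| = 6.39×10⁻⁵ × 0.880 × 48.0 = 2.70×10⁻³ Pa/m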